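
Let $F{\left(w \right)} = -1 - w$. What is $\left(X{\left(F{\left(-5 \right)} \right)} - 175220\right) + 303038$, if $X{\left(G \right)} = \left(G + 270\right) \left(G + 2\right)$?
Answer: $129462$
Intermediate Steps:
$X{\left(G \right)} = \left(2 + G\right) \left(270 + G\right)$ ($X{\left(G \right)} = \left(270 + G\right) \left(2 + G\right) = \left(2 + G\right) \left(270 + G\right)$)
$\left(X{\left(F{\left(-5 \right)} \right)} - 175220\right) + 303038 = \left(\left(540 + \left(-1 - -5\right)^{2} + 272 \left(-1 - -5\right)\right) - 175220\right) + 303038 = \left(\left(540 + \left(-1 + 5\right)^{2} + 272 \left(-1 + 5\right)\right) - 175220\right) + 303038 = \left(\left(540 + 4^{2} + 272 \cdot 4\right) - 175220\right) + 303038 = \left(\left(540 + 16 + 1088\right) - 175220\right) + 303038 = \left(1644 - 175220\right) + 303038 = -173576 + 303038 = 129462$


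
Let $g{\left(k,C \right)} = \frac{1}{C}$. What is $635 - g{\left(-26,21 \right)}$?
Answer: $\frac{13334}{21} \approx 634.95$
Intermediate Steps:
$635 - g{\left(-26,21 \right)} = 635 - \frac{1}{21} = \frac{13334}{21}$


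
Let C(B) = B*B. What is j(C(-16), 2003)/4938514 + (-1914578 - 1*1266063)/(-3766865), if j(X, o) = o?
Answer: 15715185138069/18602715538610 ≈ 0.84478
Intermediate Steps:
C(B) = B²
j(C(-16), 2003)/4938514 + (-1914578 - 1*1266063)/(-3766865) = 2003/4938514 + (-1914578 - 1*1266063)/(-3766865) = 2003*(1/4938514) + (-1914578 - 1266063)*(-1/3766865) = 2003/4938514 - 3180641*(-1/3766865) = 2003/4938514 + 3180641/3766865 = 15715185138069/18602715538610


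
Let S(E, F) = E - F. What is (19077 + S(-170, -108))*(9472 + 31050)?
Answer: 770525830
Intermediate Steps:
(19077 + S(-170, -108))*(9472 + 31050) = (19077 + (-170 - 1*(-108)))*(9472 + 31050) = (19077 + (-170 + 108))*40522 = (19077 - 62)*40522 = 19015*40522 = 770525830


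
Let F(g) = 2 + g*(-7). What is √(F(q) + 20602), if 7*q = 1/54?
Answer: √6675690/18 ≈ 143.54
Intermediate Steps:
q = 1/378 (q = (⅐)/54 = (⅐)*(1/54) = 1/378 ≈ 0.0026455)
F(g) = 2 - 7*g
√(F(q) + 20602) = √((2 - 7*1/378) + 20602) = √((2 - 1/54) + 20602) = √(107/54 + 20602) = √(1112615/54) = √6675690/18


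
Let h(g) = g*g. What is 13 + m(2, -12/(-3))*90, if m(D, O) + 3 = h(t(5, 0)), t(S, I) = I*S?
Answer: -257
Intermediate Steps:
h(g) = g²
m(D, O) = -3 (m(D, O) = -3 + (0*5)² = -3 + 0² = -3 + 0 = -3)
13 + m(2, -12/(-3))*90 = 13 - 3*90 = 13 - 270 = -257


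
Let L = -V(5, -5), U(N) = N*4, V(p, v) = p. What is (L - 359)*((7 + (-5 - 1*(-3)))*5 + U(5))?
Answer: -16380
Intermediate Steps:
U(N) = 4*N
L = -5 (L = -1*5 = -5)
(L - 359)*((7 + (-5 - 1*(-3)))*5 + U(5)) = (-5 - 359)*((7 + (-5 - 1*(-3)))*5 + 4*5) = -364*((7 + (-5 + 3))*5 + 20) = -364*((7 - 2)*5 + 20) = -364*(5*5 + 20) = -364*(25 + 20) = -364*45 = -16380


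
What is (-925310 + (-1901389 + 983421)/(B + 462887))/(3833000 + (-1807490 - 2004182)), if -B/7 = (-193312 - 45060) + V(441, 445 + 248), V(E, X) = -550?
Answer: -987926649339/22771276424 ≈ -43.385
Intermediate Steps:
B = 1672454 (B = -7*((-193312 - 45060) - 550) = -7*(-238372 - 550) = -7*(-238922) = 1672454)
(-925310 + (-1901389 + 983421)/(B + 462887))/(3833000 + (-1807490 - 2004182)) = (-925310 + (-1901389 + 983421)/(1672454 + 462887))/(3833000 + (-1807490 - 2004182)) = (-925310 - 917968/2135341)/(3833000 - 3811672) = (-925310 - 917968*1/2135341)/21328 = (-925310 - 917968/2135341)*(1/21328) = -1975853298678/2135341*1/21328 = -987926649339/22771276424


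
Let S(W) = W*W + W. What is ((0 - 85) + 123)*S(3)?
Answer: 456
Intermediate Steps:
S(W) = W + W² (S(W) = W² + W = W + W²)
((0 - 85) + 123)*S(3) = ((0 - 85) + 123)*(3*(1 + 3)) = (-85 + 123)*(3*4) = 38*12 = 456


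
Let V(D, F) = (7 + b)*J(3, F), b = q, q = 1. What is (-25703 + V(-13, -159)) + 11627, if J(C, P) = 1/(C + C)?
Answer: -42224/3 ≈ -14075.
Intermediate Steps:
J(C, P) = 1/(2*C)
b = 1
V(D, F) = 4/3 (V(D, F) = (7 + 1)*((1/2)/3) = 8*((1/2)*(1/3)) = 8*(1/6) = 4/3)
(-25703 + V(-13, -159)) + 11627 = (-25703 + 4/3) + 11627 = -77105/3 + 11627 = -42224/3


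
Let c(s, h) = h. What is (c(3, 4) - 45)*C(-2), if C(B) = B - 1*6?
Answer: 328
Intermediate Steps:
C(B) = -6 + B (C(B) = B - 6 = -6 + B)
(c(3, 4) - 45)*C(-2) = (4 - 45)*(-6 - 2) = -41*(-8) = 328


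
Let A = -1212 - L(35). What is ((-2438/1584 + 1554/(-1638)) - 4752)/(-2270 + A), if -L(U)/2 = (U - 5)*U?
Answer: 48952207/14229072 ≈ 3.4403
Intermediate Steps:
L(U) = -2*U*(-5 + U) (L(U) = -2*(U - 5)*U = -2*(-5 + U)*U = -2*U*(-5 + U))
A = 888 (A = -1212 - 2*35*(5 - 1*35) = -1212 - 2*35*(5 - 35) = -1212 - 2*35*(-30) = -1212 - 1*(-2100) = -1212 + 2100 = 888)
((-2438/1584 + 1554/(-1638)) - 4752)/(-2270 + A) = ((-2438/1584 + 1554/(-1638)) - 4752)/(-2270 + 888) = ((-2438*1/1584 + 1554*(-1/1638)) - 4752)/(-1382) = ((-1219/792 - 37/39) - 4752)*(-1/1382) = (-25615/10296 - 4752)*(-1/1382) = -48952207/10296*(-1/1382) = 48952207/14229072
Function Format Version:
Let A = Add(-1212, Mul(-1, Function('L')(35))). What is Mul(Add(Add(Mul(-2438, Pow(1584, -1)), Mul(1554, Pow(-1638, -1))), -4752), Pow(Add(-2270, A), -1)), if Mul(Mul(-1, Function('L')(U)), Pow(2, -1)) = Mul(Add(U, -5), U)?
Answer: Rational(48952207, 14229072) ≈ 3.4403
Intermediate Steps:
Function('L')(U) = Mul(-2, U, Add(-5, U)) (Function('L')(U) = Mul(-2, Mul(Add(U, -5), U)) = Mul(-2, Mul(Add(-5, U), U)) = Mul(-2, Mul(U, Add(-5, U))) = Mul(-2, U, Add(-5, U)))
A = 888 (A = Add(-1212, Mul(-1, Mul(2, 35, Add(5, Mul(-1, 35))))) = Add(-1212, Mul(-1, Mul(2, 35, Add(5, -35)))) = Add(-1212, Mul(-1, Mul(2, 35, -30))) = Add(-1212, Mul(-1, -2100)) = Add(-1212, 2100) = 888)
Mul(Add(Add(Mul(-2438, Pow(1584, -1)), Mul(1554, Pow(-1638, -1))), -4752), Pow(Add(-2270, A), -1)) = Mul(Add(Add(Mul(-2438, Pow(1584, -1)), Mul(1554, Pow(-1638, -1))), -4752), Pow(Add(-2270, 888), -1)) = Mul(Add(Add(Mul(-2438, Rational(1, 1584)), Mul(1554, Rational(-1, 1638))), -4752), Pow(-1382, -1)) = Mul(Add(Add(Rational(-1219, 792), Rational(-37, 39)), -4752), Rational(-1, 1382)) = Mul(Add(Rational(-25615, 10296), -4752), Rational(-1, 1382)) = Mul(Rational(-48952207, 10296), Rational(-1, 1382)) = Rational(48952207, 14229072)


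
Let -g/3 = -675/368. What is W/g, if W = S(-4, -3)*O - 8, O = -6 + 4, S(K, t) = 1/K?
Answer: -184/135 ≈ -1.3630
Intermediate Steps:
O = -2
g = 2025/368 (g = -(-2025)/368 = -3*(-675/368) = 2025/368 ≈ 5.5027)
W = -15/2 (W = -2/(-4) - 8 = -¼*(-2) - 8 = ½ - 8 = -15/2 ≈ -7.5000)
W/g = -15/(2*2025/368) = -15/2*368/2025 = -184/135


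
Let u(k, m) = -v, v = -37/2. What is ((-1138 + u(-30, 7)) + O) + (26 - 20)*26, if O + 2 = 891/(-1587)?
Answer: -1022093/1058 ≈ -966.06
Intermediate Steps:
v = -37/2 (v = -37*1/2 = -37/2 ≈ -18.500)
u(k, m) = 37/2 (u(k, m) = -1*(-37/2) = 37/2)
O = -1355/529 (O = -2 + 891/(-1587) = -2 + 891*(-1/1587) = -2 - 297/529 = -1355/529 ≈ -2.5614)
((-1138 + u(-30, 7)) + O) + (26 - 20)*26 = ((-1138 + 37/2) - 1355/529) + (26 - 20)*26 = (-2239/2 - 1355/529) + 6*26 = -1187141/1058 + 156 = -1022093/1058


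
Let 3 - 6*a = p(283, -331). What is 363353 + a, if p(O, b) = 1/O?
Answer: 308487121/849 ≈ 3.6335e+5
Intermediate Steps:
a = 424/849 (a = 1/2 - 1/6/283 = 1/2 - 1/6*1/283 = 1/2 - 1/1698 = 424/849 ≈ 0.49941)
363353 + a = 363353 + 424/849 = 308487121/849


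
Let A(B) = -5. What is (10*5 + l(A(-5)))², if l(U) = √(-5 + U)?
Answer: (50 + I*√10)² ≈ 2490.0 + 316.23*I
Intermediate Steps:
(10*5 + l(A(-5)))² = (10*5 + √(-5 - 5))² = (50 + √(-10))² = (50 + I*√10)²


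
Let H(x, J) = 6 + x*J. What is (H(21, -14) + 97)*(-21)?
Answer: 4011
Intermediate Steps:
H(x, J) = 6 + J*x
(H(21, -14) + 97)*(-21) = ((6 - 14*21) + 97)*(-21) = ((6 - 294) + 97)*(-21) = (-288 + 97)*(-21) = -191*(-21) = 4011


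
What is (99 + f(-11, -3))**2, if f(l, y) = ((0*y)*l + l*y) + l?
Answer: 14641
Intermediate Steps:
f(l, y) = l + l*y (f(l, y) = (0*l + l*y) + l = (0 + l*y) + l = l*y + l = l + l*y)
(99 + f(-11, -3))**2 = (99 - 11*(1 - 3))**2 = (99 - 11*(-2))**2 = (99 + 22)**2 = 121**2 = 14641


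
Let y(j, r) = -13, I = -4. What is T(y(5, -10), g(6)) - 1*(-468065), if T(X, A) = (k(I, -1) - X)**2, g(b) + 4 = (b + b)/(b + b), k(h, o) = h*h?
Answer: 468906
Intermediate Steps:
k(h, o) = h**2
g(b) = -3 (g(b) = -4 + (b + b)/(b + b) = -4 + (2*b)/((2*b)) = -4 + (2*b)*(1/(2*b)) = -4 + 1 = -3)
T(X, A) = (16 - X)**2 (T(X, A) = ((-4)**2 - X)**2 = (16 - X)**2)
T(y(5, -10), g(6)) - 1*(-468065) = (-16 - 13)**2 - 1*(-468065) = (-29)**2 + 468065 = 841 + 468065 = 468906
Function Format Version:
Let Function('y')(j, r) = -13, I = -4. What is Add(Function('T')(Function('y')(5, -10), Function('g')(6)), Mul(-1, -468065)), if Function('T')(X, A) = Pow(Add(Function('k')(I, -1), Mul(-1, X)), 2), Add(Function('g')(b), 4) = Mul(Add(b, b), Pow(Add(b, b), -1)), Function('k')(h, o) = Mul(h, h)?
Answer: 468906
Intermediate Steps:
Function('k')(h, o) = Pow(h, 2)
Function('g')(b) = -3 (Function('g')(b) = Add(-4, Mul(Add(b, b), Pow(Add(b, b), -1))) = Add(-4, Mul(Mul(2, b), Pow(Mul(2, b), -1))) = Add(-4, Mul(Mul(2, b), Mul(Rational(1, 2), Pow(b, -1)))) = Add(-4, 1) = -3)
Function('T')(X, A) = Pow(Add(16, Mul(-1, X)), 2) (Function('T')(X, A) = Pow(Add(Pow(-4, 2), Mul(-1, X)), 2) = Pow(Add(16, Mul(-1, X)), 2))
Add(Function('T')(Function('y')(5, -10), Function('g')(6)), Mul(-1, -468065)) = Add(Pow(Add(-16, -13), 2), Mul(-1, -468065)) = Add(Pow(-29, 2), 468065) = Add(841, 468065) = 468906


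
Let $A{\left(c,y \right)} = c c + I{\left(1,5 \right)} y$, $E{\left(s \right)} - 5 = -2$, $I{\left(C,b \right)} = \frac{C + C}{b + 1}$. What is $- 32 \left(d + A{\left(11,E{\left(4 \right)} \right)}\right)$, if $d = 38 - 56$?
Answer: $-3328$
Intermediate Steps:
$I{\left(C,b \right)} = \frac{2 C}{1 + b}$
$E{\left(s \right)} = 3$ ($E{\left(s \right)} = 5 - 2 = 3$)
$A{\left(c,y \right)} = c^{2} + \frac{y}{3}$ ($A{\left(c,y \right)} = c c + 2 \cdot 1 \frac{1}{1 + 5} y = c^{2} + 2 \cdot 1 \cdot \frac{1}{6} y = c^{2} + \frac{y}{3}$)
$d = -18$ ($d = 38 - 56 = -18$)
$- 32 \left(d + A{\left(11,E{\left(4 \right)} \right)}\right) = - 32 \left(-18 + \left(11^{2} + \frac{1}{3} \cdot 3\right)\right) = - 32 \left(-18 + \left(121 + 1\right)\right) = - 32 \left(-18 + 122\right) = \left(-32\right) 104 = -3328$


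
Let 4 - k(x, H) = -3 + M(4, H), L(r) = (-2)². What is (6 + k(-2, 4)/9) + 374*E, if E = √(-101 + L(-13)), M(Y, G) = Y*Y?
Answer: 5 + 374*I*√97 ≈ 5.0 + 3683.5*I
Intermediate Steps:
L(r) = 4
M(Y, G) = Y²
E = I*√97 (E = √(-101 + 4) = √(-97) = I*√97 ≈ 9.8489*I)
k(x, H) = -9 (k(x, H) = 4 - (-3 + 4²) = 4 - (-3 + 16) = 4 - 1*13 = 4 - 13 = -9)
(6 + k(-2, 4)/9) + 374*E = (6 - 9/9) + 374*(I*√97) = (6 + (⅑)*(-9)) + 374*I*√97 = (6 - 1) + 374*I*√97 = 5 + 374*I*√97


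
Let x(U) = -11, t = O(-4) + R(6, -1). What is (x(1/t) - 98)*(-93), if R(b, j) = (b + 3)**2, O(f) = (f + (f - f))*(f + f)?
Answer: 10137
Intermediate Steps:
O(f) = 2*f**2 (O(f) = (f + 0)*(2*f) = f*(2*f) = 2*f**2)
R(b, j) = (3 + b)**2
t = 113 (t = 2*(-4)**2 + (3 + 6)**2 = 2*16 + 9**2 = 32 + 81 = 113)
(x(1/t) - 98)*(-93) = (-11 - 98)*(-93) = -109*(-93) = 10137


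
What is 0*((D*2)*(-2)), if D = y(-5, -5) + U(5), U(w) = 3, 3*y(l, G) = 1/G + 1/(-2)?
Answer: 0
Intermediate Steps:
y(l, G) = -⅙ + 1/(3*G) (y(l, G) = (1/G + 1/(-2))/3 = (1/G + 1*(-½))/3 = (1/G - ½)/3 = (-½ + 1/G)/3 = -⅙ + 1/(3*G))
D = 83/30 (D = (⅙)*(2 - 1*(-5))/(-5) + 3 = (⅙)*(-⅕)*(2 + 5) + 3 = (⅙)*(-⅕)*7 + 3 = -7/30 + 3 = 83/30 ≈ 2.7667)
0*((D*2)*(-2)) = 0*(((83/30)*2)*(-2)) = 0*((83/15)*(-2)) = 0*(-166/15) = 0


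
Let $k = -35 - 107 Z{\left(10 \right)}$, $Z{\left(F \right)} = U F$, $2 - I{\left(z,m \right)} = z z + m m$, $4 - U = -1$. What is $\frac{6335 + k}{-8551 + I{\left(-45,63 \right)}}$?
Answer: $- \frac{950}{14543} \approx -0.065323$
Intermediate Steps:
$U = 5$ ($U = 4 - -1 = 4 + 1 = 5$)
$I{\left(z,m \right)} = 2 - m^{2} - z^{2}$ ($I{\left(z,m \right)} = 2 - \left(z z + m m\right) = 2 - \left(z^{2} + m^{2}\right) = 2 - \left(m^{2} + z^{2}\right) = 2 - m^{2} - z^{2}$)
$Z{\left(F \right)} = 5 F$
$k = -5385$ ($k = -35 - 107 \cdot 5 \cdot 10 = -35 - 5350 = -5385$)
$\frac{6335 + k}{-8551 + I{\left(-45,63 \right)}} = \frac{6335 - 5385}{-8551 - 5992} = \frac{950}{-8551 - 5992} = \frac{950}{-14543} = 950 \left(- \frac{1}{14543}\right) = - \frac{950}{14543}$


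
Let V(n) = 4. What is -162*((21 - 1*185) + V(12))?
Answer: 25920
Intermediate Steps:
-162*((21 - 1*185) + V(12)) = -162*((21 - 1*185) + 4) = -162*((21 - 185) + 4) = -162*(-164 + 4) = -162*(-160) = 25920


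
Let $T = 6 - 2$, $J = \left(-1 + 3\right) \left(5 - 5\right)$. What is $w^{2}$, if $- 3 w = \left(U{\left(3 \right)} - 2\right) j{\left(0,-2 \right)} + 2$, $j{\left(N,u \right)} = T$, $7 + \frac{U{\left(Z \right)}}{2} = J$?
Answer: $\frac{3844}{9} \approx 427.11$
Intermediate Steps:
$J = 0$ ($J = 2 \cdot 0 = 0$)
$U{\left(Z \right)} = -14$ ($U{\left(Z \right)} = -14 + 2 \cdot 0 = -14 + 0 = -14$)
$T = 4$
$j{\left(N,u \right)} = 4$
$w = \frac{62}{3}$ ($w = - \frac{\left(-14 - 2\right) 4 + 2}{3} = - \frac{\left(-16\right) 4 + 2}{3} = - \frac{-64 + 2}{3} = \left(- \frac{1}{3}\right) \left(-62\right) = \frac{62}{3} \approx 20.667$)
$w^{2} = \left(\frac{62}{3}\right)^{2} = \frac{3844}{9}$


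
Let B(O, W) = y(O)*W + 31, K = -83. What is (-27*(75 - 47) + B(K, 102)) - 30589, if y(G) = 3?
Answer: -31008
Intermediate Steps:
B(O, W) = 31 + 3*W (B(O, W) = 3*W + 31 = 31 + 3*W)
(-27*(75 - 47) + B(K, 102)) - 30589 = (-27*(75 - 47) + (31 + 3*102)) - 30589 = (-27*28 + (31 + 306)) - 30589 = (-756 + 337) - 30589 = -419 - 30589 = -31008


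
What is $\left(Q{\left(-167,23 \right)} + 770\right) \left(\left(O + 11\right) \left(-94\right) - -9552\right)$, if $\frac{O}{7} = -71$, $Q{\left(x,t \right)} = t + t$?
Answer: $45072576$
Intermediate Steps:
$Q{\left(x,t \right)} = 2 t$
$O = -497$ ($O = 7 \left(-71\right) = -497$)
$\left(Q{\left(-167,23 \right)} + 770\right) \left(\left(O + 11\right) \left(-94\right) - -9552\right) = \left(2 \cdot 23 + 770\right) \left(\left(-497 + 11\right) \left(-94\right) - -9552\right) = \left(46 + 770\right) \left(\left(-486\right) \left(-94\right) + 9552\right) = 816 \left(45684 + 9552\right) = 816 \cdot 55236 = 45072576$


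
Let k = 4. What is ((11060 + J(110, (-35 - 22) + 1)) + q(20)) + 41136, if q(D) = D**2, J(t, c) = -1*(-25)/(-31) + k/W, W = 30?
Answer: 24456827/465 ≈ 52595.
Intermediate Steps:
J(t, c) = -313/465 (J(t, c) = -1*(-25)/(-31) + 4/30 = 25*(-1/31) + 4*(1/30) = -25/31 + 2/15 = -313/465)
((11060 + J(110, (-35 - 22) + 1)) + q(20)) + 41136 = ((11060 - 313/465) + 20**2) + 41136 = (5142587/465 + 400) + 41136 = 5328587/465 + 41136 = 24456827/465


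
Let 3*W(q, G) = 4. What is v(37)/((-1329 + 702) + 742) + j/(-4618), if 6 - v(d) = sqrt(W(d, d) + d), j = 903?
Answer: -76137/531070 - sqrt(345)/345 ≈ -0.19720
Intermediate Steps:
W(q, G) = 4/3 (W(q, G) = (1/3)*4 = 4/3)
v(d) = 6 - sqrt(4/3 + d)
v(37)/((-1329 + 702) + 742) + j/(-4618) = (6 - sqrt(12 + 9*37)/3)/((-1329 + 702) + 742) + 903/(-4618) = (6 - sqrt(12 + 333)/3)/(-627 + 742) + 903*(-1/4618) = (6 - sqrt(345)/3)/115 - 903/4618 = (6 - sqrt(345)/3)*(1/115) - 903/4618 = (6/115 - sqrt(345)/345) - 903/4618 = -76137/531070 - sqrt(345)/345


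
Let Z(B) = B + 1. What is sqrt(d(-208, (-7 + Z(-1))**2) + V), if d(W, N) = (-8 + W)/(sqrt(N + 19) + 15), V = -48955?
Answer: sqrt(-734541 - 97910*sqrt(17))/sqrt(15 + 2*sqrt(17)) ≈ 221.28*I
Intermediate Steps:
Z(B) = 1 + B
d(W, N) = (-8 + W)/(15 + sqrt(19 + N)) (d(W, N) = (-8 + W)/(sqrt(19 + N) + 15) = (-8 + W)/(15 + sqrt(19 + N)))
sqrt(d(-208, (-7 + Z(-1))**2) + V) = sqrt((-8 - 208)/(15 + sqrt(19 + (-7 + (1 - 1))**2)) - 48955) = sqrt(-216/(15 + sqrt(19 + (-7 + 0)**2)) - 48955) = sqrt(-216/(15 + sqrt(19 + (-7)**2)) - 48955) = sqrt(-216/(15 + sqrt(19 + 49)) - 48955) = sqrt(-216/(15 + sqrt(68)) - 48955) = sqrt(-216/(15 + 2*sqrt(17)) - 48955) = sqrt(-48955 - 216/(15 + 2*sqrt(17)))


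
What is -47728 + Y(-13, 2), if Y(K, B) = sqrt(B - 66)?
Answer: -47728 + 8*I ≈ -47728.0 + 8.0*I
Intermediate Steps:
Y(K, B) = sqrt(-66 + B)
-47728 + Y(-13, 2) = -47728 + sqrt(-66 + 2) = -47728 + sqrt(-64) = -47728 + 8*I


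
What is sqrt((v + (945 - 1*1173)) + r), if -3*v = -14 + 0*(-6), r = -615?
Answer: I*sqrt(7545)/3 ≈ 28.954*I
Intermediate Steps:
v = 14/3 (v = -(-14 + 0*(-6))/3 = -(-14 + 0)/3 = -1/3*(-14) = 14/3 ≈ 4.6667)
sqrt((v + (945 - 1*1173)) + r) = sqrt((14/3 + (945 - 1*1173)) - 615) = sqrt((14/3 + (945 - 1173)) - 615) = sqrt((14/3 - 228) - 615) = sqrt(-670/3 - 615) = sqrt(-2515/3) = I*sqrt(7545)/3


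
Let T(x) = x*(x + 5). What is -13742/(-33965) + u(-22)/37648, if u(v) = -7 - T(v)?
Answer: 504418151/1278714320 ≈ 0.39447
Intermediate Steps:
T(x) = x*(5 + x)
u(v) = -7 - v*(5 + v)
-13742/(-33965) + u(-22)/37648 = -13742/(-33965) + (-7 - 1*(-22)*(5 - 22))/37648 = -13742*(-1/33965) + (-7 - 1*(-22)*(-17))*(1/37648) = 13742/33965 + (-7 - 374)*(1/37648) = 13742/33965 - 381*1/37648 = 13742/33965 - 381/37648 = 504418151/1278714320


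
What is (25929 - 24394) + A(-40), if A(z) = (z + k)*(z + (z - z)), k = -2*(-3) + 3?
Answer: 2775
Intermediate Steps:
k = 9 (k = 6 + 3 = 9)
A(z) = z*(9 + z) (A(z) = (z + 9)*(z + (z - z)) = (9 + z)*(z + 0) = (9 + z)*z = z*(9 + z))
(25929 - 24394) + A(-40) = (25929 - 24394) - 40*(9 - 40) = 1535 - 40*(-31) = 1535 + 1240 = 2775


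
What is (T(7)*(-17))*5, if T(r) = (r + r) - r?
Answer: -595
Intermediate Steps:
T(r) = r (T(r) = 2*r - r = r)
(T(7)*(-17))*5 = (7*(-17))*5 = -119*5 = -595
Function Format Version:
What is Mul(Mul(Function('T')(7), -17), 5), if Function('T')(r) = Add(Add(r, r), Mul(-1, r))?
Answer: -595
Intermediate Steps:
Function('T')(r) = r (Function('T')(r) = Add(Mul(2, r), Mul(-1, r)) = r)
Mul(Mul(Function('T')(7), -17), 5) = Mul(Mul(7, -17), 5) = Mul(-119, 5) = -595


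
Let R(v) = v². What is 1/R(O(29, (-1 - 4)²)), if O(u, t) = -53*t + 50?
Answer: 1/1625625 ≈ 6.1515e-7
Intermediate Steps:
O(u, t) = 50 - 53*t
1/R(O(29, (-1 - 4)²)) = 1/((50 - 53*(-1 - 4)²)²) = 1/((50 - 53*(-5)²)²) = 1/((50 - 53*25)²) = 1/((50 - 1325)²) = 1/((-1275)²) = 1/1625625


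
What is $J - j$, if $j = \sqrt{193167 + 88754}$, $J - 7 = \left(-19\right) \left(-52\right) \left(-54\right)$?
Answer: $-53345 - \sqrt{281921} \approx -53876.0$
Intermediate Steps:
$J = -53345$ ($J = 7 + \left(-19\right) \left(-52\right) \left(-54\right) = 7 + 988 \left(-54\right) = 7 - 53352 = -53345$)
$j = \sqrt{281921} \approx 530.96$
$J - j = -53345 - \sqrt{281921}$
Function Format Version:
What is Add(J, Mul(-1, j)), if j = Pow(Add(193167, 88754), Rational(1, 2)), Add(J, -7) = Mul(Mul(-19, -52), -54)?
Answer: Add(-53345, Mul(-1, Pow(281921, Rational(1, 2)))) ≈ -53876.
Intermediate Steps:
J = -53345 (J = Add(7, Mul(Mul(-19, -52), -54)) = Add(7, Mul(988, -54)) = Add(7, -53352) = -53345)
j = Pow(281921, Rational(1, 2)) ≈ 530.96
Add(J, Mul(-1, j)) = Add(-53345, Mul(-1, Pow(281921, Rational(1, 2))))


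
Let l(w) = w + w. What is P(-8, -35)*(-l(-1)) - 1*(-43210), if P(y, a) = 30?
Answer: 43270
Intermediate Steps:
l(w) = 2*w
P(-8, -35)*(-l(-1)) - 1*(-43210) = 30*(-2*(-1)) - 1*(-43210) = 30*(-1*(-2)) + 43210 = 30*2 + 43210 = 60 + 43210 = 43270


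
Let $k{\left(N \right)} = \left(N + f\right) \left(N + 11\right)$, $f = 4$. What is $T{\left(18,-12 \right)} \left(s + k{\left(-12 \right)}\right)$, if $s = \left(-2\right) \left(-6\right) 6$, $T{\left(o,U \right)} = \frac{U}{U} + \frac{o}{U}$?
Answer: $-40$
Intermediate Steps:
$k{\left(N \right)} = \left(4 + N\right) \left(11 + N\right)$ ($k{\left(N \right)} = \left(N + 4\right) \left(N + 11\right) = \left(4 + N\right) \left(11 + N\right)$)
$T{\left(o,U \right)} = 1 + \frac{o}{U}$
$s = 72$ ($s = 12 \cdot 6 = 72$)
$T{\left(18,-12 \right)} \left(s + k{\left(-12 \right)}\right) = \frac{-12 + 18}{-12} \left(72 + \left(44 + \left(-12\right)^{2} + 15 \left(-12\right)\right)\right) = \left(- \frac{1}{12}\right) 6 \left(72 + \left(44 + 144 - 180\right)\right) = - \frac{72 + 8}{2} = \left(- \frac{1}{2}\right) 80 = -40$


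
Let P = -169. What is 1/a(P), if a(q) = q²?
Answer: 1/28561 ≈ 3.5013e-5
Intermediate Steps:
1/a(P) = 1/((-169)²) = 1/28561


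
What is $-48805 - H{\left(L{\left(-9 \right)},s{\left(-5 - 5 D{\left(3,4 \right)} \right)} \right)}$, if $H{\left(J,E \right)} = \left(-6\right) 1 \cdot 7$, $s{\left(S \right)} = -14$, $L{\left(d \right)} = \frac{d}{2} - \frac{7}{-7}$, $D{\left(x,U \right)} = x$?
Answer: $-48763$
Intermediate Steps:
$L{\left(d \right)} = 1 + \frac{d}{2}$ ($L{\left(d \right)} = d \frac{1}{2} - -1 = \frac{d}{2} + 1 = 1 + \frac{d}{2}$)
$H{\left(J,E \right)} = -42$ ($H{\left(J,E \right)} = \left(-6\right) 7 = -42$)
$-48805 - H{\left(L{\left(-9 \right)},s{\left(-5 - 5 D{\left(3,4 \right)} \right)} \right)} = -48805 - -42 = -48805 + 42 = -48763$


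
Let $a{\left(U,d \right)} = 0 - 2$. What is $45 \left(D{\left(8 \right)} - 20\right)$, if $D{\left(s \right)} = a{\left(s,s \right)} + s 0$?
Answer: $-990$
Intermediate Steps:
$a{\left(U,d \right)} = -2$ ($a{\left(U,d \right)} = 0 - 2 = -2$)
$D{\left(s \right)} = -2$ ($D{\left(s \right)} = -2 + s 0 = -2 + 0 = -2$)
$45 \left(D{\left(8 \right)} - 20\right) = 45 \left(-2 - 20\right) = 45 \left(-22\right) = -990$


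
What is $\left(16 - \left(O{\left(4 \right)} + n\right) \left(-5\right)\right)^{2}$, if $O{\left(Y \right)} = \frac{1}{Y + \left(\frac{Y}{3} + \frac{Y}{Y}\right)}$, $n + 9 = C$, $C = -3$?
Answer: $\frac{674041}{361} \approx 1867.2$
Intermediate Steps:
$n = -12$ ($n = -9 - 3 = -12$)
$O{\left(Y \right)} = \frac{1}{1 + \frac{4 Y}{3}}$ ($O{\left(Y \right)} = \frac{1}{Y + \left(Y \frac{1}{3} + 1\right)} = \frac{1}{Y + \left(\frac{Y}{3} + 1\right)} = \frac{1}{Y + \left(1 + \frac{Y}{3}\right)} = \frac{1}{1 + \frac{4 Y}{3}}$)
$\left(16 - \left(O{\left(4 \right)} + n\right) \left(-5\right)\right)^{2} = \left(16 - \left(\frac{3}{3 + 4 \cdot 4} - 12\right) \left(-5\right)\right)^{2} = \left(16 - \left(\frac{3}{3 + 16} - 12\right) \left(-5\right)\right)^{2} = \left(16 - \left(\frac{3}{19} - 12\right) \left(-5\right)\right)^{2} = \left(16 - \left(- \frac{225}{19}\right) \left(-5\right)\right)^{2} = \left(16 - \frac{1125}{19}\right)^{2} = \left(- \frac{821}{19}\right)^{2} = \frac{674041}{361}$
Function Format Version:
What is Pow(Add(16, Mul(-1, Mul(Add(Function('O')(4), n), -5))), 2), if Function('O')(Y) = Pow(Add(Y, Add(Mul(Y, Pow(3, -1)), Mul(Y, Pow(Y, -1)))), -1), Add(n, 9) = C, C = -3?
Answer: Rational(674041, 361) ≈ 1867.2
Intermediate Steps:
n = -12 (n = Add(-9, -3) = -12)
Function('O')(Y) = Pow(Add(1, Mul(Rational(4, 3), Y)), -1) (Function('O')(Y) = Pow(Add(Y, Add(Mul(Y, Rational(1, 3)), 1)), -1) = Pow(Add(Y, Add(Mul(Rational(1, 3), Y), 1)), -1) = Pow(Add(Y, Add(1, Mul(Rational(1, 3), Y))), -1) = Pow(Add(1, Mul(Rational(4, 3), Y)), -1))
Pow(Add(16, Mul(-1, Mul(Add(Function('O')(4), n), -5))), 2) = Pow(Add(16, Mul(-1, Mul(Add(Mul(3, Pow(Add(3, Mul(4, 4)), -1)), -12), -5))), 2) = Pow(Add(16, Mul(-1, Mul(Add(Mul(3, Pow(Add(3, 16), -1)), -12), -5))), 2) = Pow(Add(16, Mul(-1, Mul(Add(Mul(3, Pow(19, -1)), -12), -5))), 2) = Pow(Add(16, Mul(-1, Mul(Add(Mul(3, Rational(1, 19)), -12), -5))), 2) = Pow(Add(16, Mul(-1, Mul(Add(Rational(3, 19), -12), -5))), 2) = Pow(Add(16, Mul(-1, Mul(Rational(-225, 19), -5))), 2) = Pow(Add(16, Mul(-1, Rational(1125, 19))), 2) = Pow(Add(16, Rational(-1125, 19)), 2) = Pow(Rational(-821, 19), 2) = Rational(674041, 361)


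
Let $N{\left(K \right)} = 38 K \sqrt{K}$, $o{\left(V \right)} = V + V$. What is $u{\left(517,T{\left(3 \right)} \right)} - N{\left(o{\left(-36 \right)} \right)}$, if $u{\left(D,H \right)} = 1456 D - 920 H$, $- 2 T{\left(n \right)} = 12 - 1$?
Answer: $757812 + 16416 i \sqrt{2} \approx 7.5781 \cdot 10^{5} + 23216.0 i$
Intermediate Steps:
$T{\left(n \right)} = - \frac{11}{2}$ ($T{\left(n \right)} = - \frac{12 - 1}{2} = \left(- \frac{1}{2}\right) 11 = - \frac{11}{2}$)
$o{\left(V \right)} = 2 V$
$u{\left(D,H \right)} = - 920 H + 1456 D$
$N{\left(K \right)} = 38 K^{\frac{3}{2}}$
$u{\left(517,T{\left(3 \right)} \right)} - N{\left(o{\left(-36 \right)} \right)} = \left(\left(-920\right) \left(- \frac{11}{2}\right) + 1456 \cdot 517\right) - 38 \left(2 \left(-36\right)\right)^{\frac{3}{2}} = \left(5060 + 752752\right) - 38 \left(-72\right)^{\frac{3}{2}} = 757812 - 38 \left(- 432 i \sqrt{2}\right) = 757812 - - 16416 i \sqrt{2} = 757812 + 16416 i \sqrt{2}$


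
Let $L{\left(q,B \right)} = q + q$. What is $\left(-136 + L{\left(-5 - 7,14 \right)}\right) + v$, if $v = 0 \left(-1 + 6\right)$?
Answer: $-160$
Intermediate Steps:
$L{\left(q,B \right)} = 2 q$
$v = 0$ ($v = 0 \cdot 5 = 0$)
$\left(-136 + L{\left(-5 - 7,14 \right)}\right) + v = \left(-136 + 2 \left(-5 - 7\right)\right) + 0 = \left(-136 + 2 \left(-12\right)\right) + 0 = \left(-136 - 24\right) + 0 = -160 + 0 = -160$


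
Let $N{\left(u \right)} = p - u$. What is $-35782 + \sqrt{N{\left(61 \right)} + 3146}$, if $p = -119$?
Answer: $-35782 + \sqrt{2966} \approx -35728.0$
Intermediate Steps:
$N{\left(u \right)} = -119 - u$
$-35782 + \sqrt{N{\left(61 \right)} + 3146} = -35782 + \sqrt{\left(-119 - 61\right) + 3146} = -35782 + \sqrt{-180 + 3146} = -35782 + \sqrt{2966}$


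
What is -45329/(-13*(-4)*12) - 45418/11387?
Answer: -544502155/7105488 ≈ -76.631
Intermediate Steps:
-45329/(-13*(-4)*12) - 45418/11387 = -45329/(52*12) - 45418*1/11387 = -45329/624 - 45418/11387 = -544502155/7105488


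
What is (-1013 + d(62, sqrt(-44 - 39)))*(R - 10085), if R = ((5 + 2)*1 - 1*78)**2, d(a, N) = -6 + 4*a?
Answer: 3888924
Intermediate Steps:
R = 5041 (R = (7*1 - 78)**2 = (7 - 78)**2 = (-71)**2 = 5041)
(-1013 + d(62, sqrt(-44 - 39)))*(R - 10085) = (-1013 + (-6 + 4*62))*(5041 - 10085) = (-1013 + (-6 + 248))*(-5044) = (-1013 + 242)*(-5044) = -771*(-5044) = 3888924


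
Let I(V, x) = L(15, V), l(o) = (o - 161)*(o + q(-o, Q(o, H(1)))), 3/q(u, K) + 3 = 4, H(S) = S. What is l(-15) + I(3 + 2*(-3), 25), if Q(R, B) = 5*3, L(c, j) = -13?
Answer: 2099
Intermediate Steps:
Q(R, B) = 15
q(u, K) = 3 (q(u, K) = 3/(-3 + 4) = 3/1 = 3*1 = 3)
l(o) = (-161 + o)*(3 + o) (l(o) = (o - 161)*(o + 3) = (-161 + o)*(3 + o))
I(V, x) = -13
l(-15) + I(3 + 2*(-3), 25) = (-483 + (-15)**2 - 158*(-15)) - 13 = (-483 + 225 + 2370) - 13 = 2112 - 13 = 2099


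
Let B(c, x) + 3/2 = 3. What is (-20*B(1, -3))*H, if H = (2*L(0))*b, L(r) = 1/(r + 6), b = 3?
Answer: -30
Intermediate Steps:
B(c, x) = 3/2 (B(c, x) = -3/2 + 3 = 3/2)
L(r) = 1/(6 + r)
H = 1 (H = (2/(6 + 0))*3 = (2/6)*3 = (2*(⅙))*3 = (⅓)*3 = 1)
(-20*B(1, -3))*H = -20*3/2*1 = -30*1 = -30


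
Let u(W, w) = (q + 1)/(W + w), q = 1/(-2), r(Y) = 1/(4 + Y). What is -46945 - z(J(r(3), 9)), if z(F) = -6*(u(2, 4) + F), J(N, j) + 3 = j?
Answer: -93817/2 ≈ -46909.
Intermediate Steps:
J(N, j) = -3 + j
q = -½ ≈ -0.50000
u(W, w) = 1/(2*(W + w)) (u(W, w) = (-½ + 1)/(W + w) = 1/(2*(W + w)))
z(F) = -½ - 6*F (z(F) = -6*(1/(2*(2 + 4)) + F) = -6*((½)/6 + F) = -6*((½)*(⅙) + F) = -6*(1/12 + F) = -½ - 6*F)
-46945 - z(J(r(3), 9)) = -46945 - (-½ - 6*(-3 + 9)) = -46945 - (-½ - 6*6) = -46945 - (-½ - 36) = -46945 - 1*(-73/2) = -46945 + 73/2 = -93817/2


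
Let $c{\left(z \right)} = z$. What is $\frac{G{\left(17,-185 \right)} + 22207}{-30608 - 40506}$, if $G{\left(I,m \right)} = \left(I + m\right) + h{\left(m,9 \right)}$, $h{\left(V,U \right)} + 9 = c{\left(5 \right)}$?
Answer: $- \frac{22035}{71114} \approx -0.30985$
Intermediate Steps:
$h{\left(V,U \right)} = -4$ ($h{\left(V,U \right)} = -9 + 5 = -4$)
$G{\left(I,m \right)} = -4 + I + m$ ($G{\left(I,m \right)} = \left(I + m\right) - 4 = -4 + I + m$)
$\frac{G{\left(17,-185 \right)} + 22207}{-30608 - 40506} = \frac{\left(-4 + 17 - 185\right) + 22207}{-30608 - 40506} = \frac{-172 + 22207}{-71114} = 22035 \left(- \frac{1}{71114}\right) = - \frac{22035}{71114}$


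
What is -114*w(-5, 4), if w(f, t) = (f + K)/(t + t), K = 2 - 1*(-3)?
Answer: 0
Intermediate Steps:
K = 5 (K = 2 + 3 = 5)
w(f, t) = (5 + f)/(2*t) (w(f, t) = (f + 5)/(t + t) = (5 + f)/((2*t)) = (5 + f)*(1/(2*t)) = (5 + f)/(2*t))
-114*w(-5, 4) = -57*(5 - 5)/4 = -57*0/4 = -114*0 = 0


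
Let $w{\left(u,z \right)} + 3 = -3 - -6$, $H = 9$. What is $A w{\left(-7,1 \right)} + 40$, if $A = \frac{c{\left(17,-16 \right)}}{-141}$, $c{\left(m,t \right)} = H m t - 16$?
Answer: $40$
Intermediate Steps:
$c{\left(m,t \right)} = -16 + 9 m t$ ($c{\left(m,t \right)} = 9 m t - 16 = -16 + 9 m t$)
$w{\left(u,z \right)} = 0$ ($w{\left(u,z \right)} = -3 - -3 = -3 + \left(-3 + 6\right) = -3 + 3 = 0$)
$A = \frac{2464}{141}$ ($A = \frac{-16 + 9 \cdot 17 \left(-16\right)}{-141} = \left(-16 - 2448\right) \left(- \frac{1}{141}\right) = \left(-2464\right) \left(- \frac{1}{141}\right) = \frac{2464}{141} \approx 17.475$)
$A w{\left(-7,1 \right)} + 40 = \frac{2464}{141} \cdot 0 + 40 = 0 + 40 = 40$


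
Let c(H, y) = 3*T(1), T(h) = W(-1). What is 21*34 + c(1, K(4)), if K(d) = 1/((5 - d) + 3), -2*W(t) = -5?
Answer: 1443/2 ≈ 721.50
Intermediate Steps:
W(t) = 5/2 (W(t) = -½*(-5) = 5/2)
T(h) = 5/2
K(d) = 1/(8 - d)
c(H, y) = 15/2 (c(H, y) = 3*(5/2) = 15/2)
21*34 + c(1, K(4)) = 21*34 + 15/2 = 714 + 15/2 = 1443/2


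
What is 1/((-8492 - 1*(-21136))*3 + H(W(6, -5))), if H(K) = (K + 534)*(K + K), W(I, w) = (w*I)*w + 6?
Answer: 1/253212 ≈ 3.9493e-6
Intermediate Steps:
W(I, w) = 6 + I*w² (W(I, w) = (I*w)*w + 6 = I*w² + 6 = 6 + I*w²)
H(K) = 2*K*(534 + K) (H(K) = (534 + K)*(2*K) = 2*K*(534 + K))
1/((-8492 - 1*(-21136))*3 + H(W(6, -5))) = 1/((-8492 - 1*(-21136))*3 + 2*(6 + 6*(-5)²)*(534 + (6 + 6*(-5)²))) = 1/((-8492 + 21136)*3 + 2*(6 + 6*25)*(534 + (6 + 6*25))) = 1/(12644*3 + 2*(6 + 150)*(534 + (6 + 150))) = 1/(37932 + 2*156*(534 + 156)) = 1/(37932 + 2*156*690) = 1/(37932 + 215280) = 1/253212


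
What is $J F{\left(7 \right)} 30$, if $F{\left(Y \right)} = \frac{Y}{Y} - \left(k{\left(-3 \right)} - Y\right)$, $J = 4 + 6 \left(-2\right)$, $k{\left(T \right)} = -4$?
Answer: $-2880$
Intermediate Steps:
$J = -8$ ($J = 4 - 12 = -8$)
$F{\left(Y \right)} = 5 + Y$ ($F{\left(Y \right)} = \frac{Y}{Y} - \left(-4 - Y\right) = 1 + \left(4 + Y\right) = 5 + Y$)
$J F{\left(7 \right)} 30 = - 8 \left(5 + 7\right) 30 = \left(-8\right) 12 \cdot 30 = \left(-96\right) 30 = -2880$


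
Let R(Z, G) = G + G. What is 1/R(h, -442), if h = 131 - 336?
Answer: -1/884 ≈ -0.0011312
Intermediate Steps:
h = -205
R(Z, G) = 2*G
1/R(h, -442) = 1/(2*(-442)) = 1/(-884) = -1/884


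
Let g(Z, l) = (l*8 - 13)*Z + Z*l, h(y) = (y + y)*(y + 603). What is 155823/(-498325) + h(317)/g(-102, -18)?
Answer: 5757631309/177902025 ≈ 32.364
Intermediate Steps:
h(y) = 2*y*(603 + y) (h(y) = (2*y)*(603 + y) = 2*y*(603 + y))
g(Z, l) = Z*l + Z*(-13 + 8*l) (g(Z, l) = (8*l - 13)*Z + Z*l = (-13 + 8*l)*Z + Z*l = Z*(-13 + 8*l) + Z*l = Z*l + Z*(-13 + 8*l))
155823/(-498325) + h(317)/g(-102, -18) = 155823/(-498325) + (2*317*(603 + 317))/((-102*(-13 + 9*(-18)))) = 155823*(-1/498325) + (2*317*920)/((-102*(-13 - 162))) = -155823/498325 + 583280/((-102*(-175))) = -155823/498325 + 583280/17850 = -155823/498325 + 583280*(1/17850) = -155823/498325 + 58328/1785 = 5757631309/177902025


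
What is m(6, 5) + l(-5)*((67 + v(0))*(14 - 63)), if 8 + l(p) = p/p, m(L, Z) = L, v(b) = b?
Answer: 22987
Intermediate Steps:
l(p) = -7 (l(p) = -8 + p/p = -8 + 1 = -7)
m(6, 5) + l(-5)*((67 + v(0))*(14 - 63)) = 6 - 7*(67 + 0)*(14 - 63) = 6 - 469*(-49) = 6 - 7*(-3283) = 6 + 22981 = 22987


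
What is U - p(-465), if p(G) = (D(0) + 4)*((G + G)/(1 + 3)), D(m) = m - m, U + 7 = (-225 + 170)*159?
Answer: -7822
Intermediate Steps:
U = -8752 (U = -7 + (-225 + 170)*159 = -7 - 55*159 = -7 - 8745 = -8752)
D(m) = 0
p(G) = 2*G (p(G) = (0 + 4)*((G + G)/(1 + 3)) = 4*((2*G)/4) = 4*((2*G)*(1/4)) = 4*(G/2) = 2*G)
U - p(-465) = -8752 - 2*(-465) = -8752 - 1*(-930) = -8752 + 930 = -7822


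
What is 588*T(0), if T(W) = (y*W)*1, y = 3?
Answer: 0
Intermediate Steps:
T(W) = 3*W (T(W) = (3*W)*1 = 3*W)
588*T(0) = 588*(3*0) = 588*0 = 0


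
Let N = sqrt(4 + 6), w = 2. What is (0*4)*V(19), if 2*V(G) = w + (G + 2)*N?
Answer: 0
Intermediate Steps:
N = sqrt(10) ≈ 3.1623
V(G) = 1 + sqrt(10)*(2 + G)/2 (V(G) = (2 + (G + 2)*sqrt(10))/2 = (2 + (2 + G)*sqrt(10))/2 = (2 + sqrt(10)*(2 + G))/2 = 1 + sqrt(10)*(2 + G)/2)
(0*4)*V(19) = (0*4)*(1 + sqrt(10) + (1/2)*19*sqrt(10)) = 0*(1 + sqrt(10) + 19*sqrt(10)/2) = 0*(1 + 21*sqrt(10)/2) = 0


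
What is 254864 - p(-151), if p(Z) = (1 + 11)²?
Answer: 254720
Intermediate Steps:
p(Z) = 144 (p(Z) = 12² = 144)
254864 - p(-151) = 254864 - 1*144 = 254864 - 144 = 254720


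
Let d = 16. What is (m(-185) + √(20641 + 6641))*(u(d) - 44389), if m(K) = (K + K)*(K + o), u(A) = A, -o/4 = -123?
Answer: 5040329070 - 44373*√27282 ≈ 5.0330e+9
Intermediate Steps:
o = 492 (o = -4*(-123) = 492)
m(K) = 2*K*(492 + K) (m(K) = (K + K)*(K + 492) = (2*K)*(492 + K) = 2*K*(492 + K))
(m(-185) + √(20641 + 6641))*(u(d) - 44389) = (2*(-185)*(492 - 185) + √(20641 + 6641))*(16 - 44389) = (2*(-185)*307 + √27282)*(-44373) = (-113590 + √27282)*(-44373) = 5040329070 - 44373*√27282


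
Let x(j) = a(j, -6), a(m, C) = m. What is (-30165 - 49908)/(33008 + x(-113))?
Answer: -8897/3655 ≈ -2.4342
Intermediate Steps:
x(j) = j
(-30165 - 49908)/(33008 + x(-113)) = (-30165 - 49908)/(33008 - 113) = -80073/32895 = -80073*1/32895 = -8897/3655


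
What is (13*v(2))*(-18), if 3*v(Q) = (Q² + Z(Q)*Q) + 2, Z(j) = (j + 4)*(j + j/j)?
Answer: -3276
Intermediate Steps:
Z(j) = (1 + j)*(4 + j) (Z(j) = (4 + j)*(j + 1) = (4 + j)*(1 + j) = (1 + j)*(4 + j))
v(Q) = ⅔ + Q²/3 + Q*(4 + Q² + 5*Q)/3 (v(Q) = ((Q² + (4 + Q² + 5*Q)*Q) + 2)/3 = ((Q² + Q*(4 + Q² + 5*Q)) + 2)/3 = (2 + Q² + Q*(4 + Q² + 5*Q))/3 = ⅔ + Q²/3 + Q*(4 + Q² + 5*Q)/3)
(13*v(2))*(-18) = (13*(⅔ + 2*2² + (⅓)*2³ + (4/3)*2))*(-18) = (13*(⅔ + 2*4 + (⅓)*8 + 8/3))*(-18) = (13*(⅔ + 8 + 8/3 + 8/3))*(-18) = (13*14)*(-18) = 182*(-18) = -3276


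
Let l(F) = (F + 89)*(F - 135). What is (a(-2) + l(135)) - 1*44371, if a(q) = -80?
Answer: -44451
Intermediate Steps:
l(F) = (-135 + F)*(89 + F) (l(F) = (89 + F)*(-135 + F) = (-135 + F)*(89 + F))
(a(-2) + l(135)) - 1*44371 = (-80 + (-12015 + 135² - 46*135)) - 1*44371 = (-80 + (-12015 + 18225 - 6210)) - 44371 = (-80 + 0) - 44371 = -80 - 44371 = -44451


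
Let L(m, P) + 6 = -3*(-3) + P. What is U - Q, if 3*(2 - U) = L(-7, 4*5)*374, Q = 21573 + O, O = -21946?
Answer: -7477/3 ≈ -2492.3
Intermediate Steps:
Q = -373 (Q = 21573 - 21946 = -373)
L(m, P) = 3 + P (L(m, P) = -6 + (-3*(-3) + P) = -6 + (9 + P) = 3 + P)
U = -8596/3 (U = 2 - (3 + 4*5)*374/3 = 2 - (3 + 20)*374/3 = 2 - 23*374/3 = 2 - ⅓*8602 = 2 - 8602/3 = -8596/3 ≈ -2865.3)
U - Q = -8596/3 - 1*(-373) = -8596/3 + 373 = -7477/3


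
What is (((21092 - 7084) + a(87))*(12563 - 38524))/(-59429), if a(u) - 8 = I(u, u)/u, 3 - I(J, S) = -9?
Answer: 10552315748/1723441 ≈ 6122.8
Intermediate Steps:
I(J, S) = 12 (I(J, S) = 3 - 1*(-9) = 3 + 9 = 12)
a(u) = 8 + 12/u
(((21092 - 7084) + a(87))*(12563 - 38524))/(-59429) = (((21092 - 7084) + (8 + 12/87))*(12563 - 38524))/(-59429) = ((14008 + (8 + 12*(1/87)))*(-25961))*(-1/59429) = ((14008 + (8 + 4/29))*(-25961))*(-1/59429) = ((14008 + 236/29)*(-25961))*(-1/59429) = ((406468/29)*(-25961))*(-1/59429) = -10552315748/29*(-1/59429) = 10552315748/1723441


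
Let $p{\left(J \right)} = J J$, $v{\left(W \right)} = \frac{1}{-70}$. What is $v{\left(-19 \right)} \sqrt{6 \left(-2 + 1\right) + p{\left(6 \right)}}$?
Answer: $- \frac{\sqrt{30}}{70} \approx -0.078246$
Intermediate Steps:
$v{\left(W \right)} = - \frac{1}{70}$
$p{\left(J \right)} = J^{2}$
$v{\left(-19 \right)} \sqrt{6 \left(-2 + 1\right) + p{\left(6 \right)}} = - \frac{\sqrt{6 \left(-2 + 1\right) + 6^{2}}}{70} = - \frac{\sqrt{6 \left(-1\right) + 36}}{70} = - \frac{\sqrt{-6 + 36}}{70} = - \frac{\sqrt{30}}{70}$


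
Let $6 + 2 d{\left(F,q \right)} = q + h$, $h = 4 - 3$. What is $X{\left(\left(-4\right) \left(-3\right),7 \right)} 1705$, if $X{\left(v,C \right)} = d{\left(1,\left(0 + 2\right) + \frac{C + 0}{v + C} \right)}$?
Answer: $- \frac{42625}{19} \approx -2243.4$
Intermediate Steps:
$h = 1$ ($h = 4 - 3 = 1$)
$d{\left(F,q \right)} = - \frac{5}{2} + \frac{q}{2}$ ($d{\left(F,q \right)} = -3 + \frac{q + 1}{2} = -3 + \frac{1 + q}{2} = -3 + \left(\frac{1}{2} + \frac{q}{2}\right) = - \frac{5}{2} + \frac{q}{2}$)
$X{\left(v,C \right)} = - \frac{3}{2} + \frac{C}{2 \left(C + v\right)}$ ($X{\left(v,C \right)} = - \frac{5}{2} + \frac{\left(0 + 2\right) + \frac{C + 0}{v + C}}{2} = - \frac{5}{2} + \frac{2 + \frac{C}{C + v}}{2} = - \frac{5}{2} + \left(1 + \frac{C}{2 \left(C + v\right)}\right) = - \frac{3}{2} + \frac{C}{2 \left(C + v\right)}$)
$X{\left(\left(-4\right) \left(-3\right),7 \right)} 1705 = \frac{\left(-1\right) 7 - \frac{3 \left(\left(-4\right) \left(-3\right)\right)}{2}}{7 - -12} \cdot 1705 = \frac{-7 - 18}{7 + 12} \cdot 1705 = \frac{-7 - 18}{19} \cdot 1705 = \frac{1}{19} \left(-25\right) 1705 = \left(- \frac{25}{19}\right) 1705 = - \frac{42625}{19}$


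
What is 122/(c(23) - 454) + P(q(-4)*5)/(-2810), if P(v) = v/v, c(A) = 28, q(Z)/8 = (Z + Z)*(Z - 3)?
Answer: -171623/598530 ≈ -0.28674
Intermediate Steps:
q(Z) = 16*Z*(-3 + Z) (q(Z) = 8*((Z + Z)*(Z - 3)) = 8*((2*Z)*(-3 + Z)) = 8*(2*Z*(-3 + Z)) = 16*Z*(-3 + Z))
P(v) = 1
122/(c(23) - 454) + P(q(-4)*5)/(-2810) = 122/(28 - 454) + 1/(-2810) = 122/(-426) + 1*(-1/2810) = 122*(-1/426) - 1/2810 = -61/213 - 1/2810 = -171623/598530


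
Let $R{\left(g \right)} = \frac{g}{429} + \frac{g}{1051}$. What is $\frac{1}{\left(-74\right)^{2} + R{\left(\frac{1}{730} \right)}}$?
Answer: $\frac{32914167}{180237978640} \approx 0.00018262$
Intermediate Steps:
$R{\left(g \right)} = \frac{1480 g}{450879}$ ($R{\left(g \right)} = g \frac{1}{429} + g \frac{1}{1051} = \frac{g}{429} + \frac{g}{1051} = \frac{1480 g}{450879}$)
$\frac{1}{\left(-74\right)^{2} + R{\left(\frac{1}{730} \right)}} = \frac{1}{\left(-74\right)^{2} + \frac{1480}{450879 \cdot 730}} = \frac{1}{5476 + \frac{1480}{450879} \cdot \frac{1}{730}} = \frac{1}{5476 + \frac{148}{32914167}} = \frac{1}{\frac{180237978640}{32914167}} = \frac{32914167}{180237978640}$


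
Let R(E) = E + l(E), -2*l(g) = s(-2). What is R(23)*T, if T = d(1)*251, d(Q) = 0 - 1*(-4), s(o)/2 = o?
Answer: 25100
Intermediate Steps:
s(o) = 2*o
d(Q) = 4 (d(Q) = 0 + 4 = 4)
T = 1004 (T = 4*251 = 1004)
l(g) = 2 (l(g) = -(-2) = -1/2*(-4) = 2)
R(E) = 2 + E (R(E) = E + 2 = 2 + E)
R(23)*T = (2 + 23)*1004 = 25*1004 = 25100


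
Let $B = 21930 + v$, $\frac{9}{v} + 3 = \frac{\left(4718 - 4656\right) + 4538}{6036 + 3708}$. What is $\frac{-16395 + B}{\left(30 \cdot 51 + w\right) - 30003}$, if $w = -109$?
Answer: $- \frac{17031303}{88003978} \approx -0.19353$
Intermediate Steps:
$v = - \frac{10962}{3079}$ ($v = \frac{9}{-3 + \frac{\left(4718 - 4656\right) + 4538}{6036 + 3708}} = \frac{9}{-3 + \frac{\left(4718 - 4656\right) + 4538}{9744}} = \frac{9}{-3 + \left(62 + 4538\right) \frac{1}{9744}} = \frac{9}{-3 + 4600 \cdot \frac{1}{9744}} = \frac{9}{-3 + \frac{575}{1218}} = \frac{9}{- \frac{3079}{1218}} = 9 \left(- \frac{1218}{3079}\right) = - \frac{10962}{3079} \approx -3.5602$)
$B = \frac{67511508}{3079}$ ($B = 21930 - \frac{10962}{3079} = \frac{67511508}{3079} \approx 21926.0$)
$\frac{-16395 + B}{\left(30 \cdot 51 + w\right) - 30003} = \frac{-16395 + \frac{67511508}{3079}}{\left(30 \cdot 51 - 109\right) - 30003} = \frac{17031303}{3079 \left(\left(1530 - 109\right) - 30003\right)} = \frac{17031303}{3079 \left(1421 - 30003\right)} = \frac{17031303}{3079 \left(-28582\right)} = \frac{17031303}{3079} \left(- \frac{1}{28582}\right) = - \frac{17031303}{88003978}$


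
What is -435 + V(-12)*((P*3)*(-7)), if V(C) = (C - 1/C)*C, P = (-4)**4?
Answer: -769203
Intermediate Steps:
P = 256
V(C) = C*(C - 1/C)
-435 + V(-12)*((P*3)*(-7)) = -435 + (-1 + (-12)**2)*((256*3)*(-7)) = -435 + (-1 + 144)*(768*(-7)) = -435 + 143*(-5376) = -435 - 768768 = -769203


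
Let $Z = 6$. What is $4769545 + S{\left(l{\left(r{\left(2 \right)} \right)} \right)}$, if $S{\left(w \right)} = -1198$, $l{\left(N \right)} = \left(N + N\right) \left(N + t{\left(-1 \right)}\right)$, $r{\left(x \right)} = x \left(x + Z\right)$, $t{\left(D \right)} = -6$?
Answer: $4768347$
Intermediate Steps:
$r{\left(x \right)} = x \left(6 + x\right)$ ($r{\left(x \right)} = x \left(x + 6\right) = x \left(6 + x\right)$)
$l{\left(N \right)} = 2 N \left(-6 + N\right)$ ($l{\left(N \right)} = \left(N + N\right) \left(N - 6\right) = 2 N \left(-6 + N\right)$)
$4769545 + S{\left(l{\left(r{\left(2 \right)} \right)} \right)} = 4769545 - 1198 = 4768347$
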